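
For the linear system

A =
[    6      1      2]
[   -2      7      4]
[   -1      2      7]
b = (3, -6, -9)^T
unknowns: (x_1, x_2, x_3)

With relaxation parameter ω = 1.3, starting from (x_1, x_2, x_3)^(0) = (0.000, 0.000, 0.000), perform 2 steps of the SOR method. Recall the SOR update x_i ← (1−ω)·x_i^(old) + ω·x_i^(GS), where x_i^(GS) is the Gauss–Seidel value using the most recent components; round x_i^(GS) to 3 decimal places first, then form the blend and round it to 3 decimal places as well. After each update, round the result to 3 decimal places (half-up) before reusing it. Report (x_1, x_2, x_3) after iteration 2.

(1.175, 0.496, -1.270)

Iteration 1:
  x_1: GS value = (3 - (1)·0.000 - (2)·0.000) / (6) = 0.500;  x_1 ← (1−ω)·0.000 + ω·0.500 = 0.650
  x_2: GS value = (-6 - (-2)·0.650 - (4)·0.000) / (7) = -0.671;  x_2 ← (1−ω)·0.000 + ω·-0.671 = -0.872
  x_3: GS value = (-9 - (-1)·0.650 - (2)·-0.872) / (7) = -0.944;  x_3 ← (1−ω)·0.000 + ω·-0.944 = -1.227
Iteration 2:
  x_1: GS value = (3 - (1)·-0.872 - (2)·-1.227) / (6) = 1.054;  x_1 ← (1−ω)·0.650 + ω·1.054 = 1.175
  x_2: GS value = (-6 - (-2)·1.175 - (4)·-1.227) / (7) = 0.180;  x_2 ← (1−ω)·-0.872 + ω·0.180 = 0.496
  x_3: GS value = (-9 - (-1)·1.175 - (2)·0.496) / (7) = -1.260;  x_3 ← (1−ω)·-1.227 + ω·-1.260 = -1.270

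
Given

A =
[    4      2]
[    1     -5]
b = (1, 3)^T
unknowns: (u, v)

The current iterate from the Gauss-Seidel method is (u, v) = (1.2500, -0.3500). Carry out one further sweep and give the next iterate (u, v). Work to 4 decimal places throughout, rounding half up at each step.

(0.4250, -0.5150)

One sweep:
  u = (1 - (2)·-0.3500) / (4) = 0.4250
  v = (3 - (1)·0.4250) / (-5) = -0.5150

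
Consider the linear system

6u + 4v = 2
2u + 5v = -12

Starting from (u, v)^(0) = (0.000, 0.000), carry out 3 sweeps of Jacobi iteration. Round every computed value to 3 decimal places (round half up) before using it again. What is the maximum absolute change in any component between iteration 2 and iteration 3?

0.640

Iteration 1:
  u = (2 - (4)·0.000) / (6) = 0.333
  v = (-12 - (2)·0.000) / (5) = -2.400
Iteration 2:
  u = (2 - (4)·-2.400) / (6) = 1.933
  v = (-12 - (2)·0.333) / (5) = -2.533
Iteration 3:
  u = (2 - (4)·-2.533) / (6) = 2.022
  v = (-12 - (2)·1.933) / (5) = -3.173
Change: (0.089, -0.640) → max |·| = 0.640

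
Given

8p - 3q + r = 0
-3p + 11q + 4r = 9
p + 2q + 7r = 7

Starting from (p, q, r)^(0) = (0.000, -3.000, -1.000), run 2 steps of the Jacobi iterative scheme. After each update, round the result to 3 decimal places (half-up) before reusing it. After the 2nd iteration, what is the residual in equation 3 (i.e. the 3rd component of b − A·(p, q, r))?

Iteration 1:
  p = (0 - (-3)·-3.000 - (1)·-1.000) / (8) = -1.000
  q = (9 - (-3)·0.000 - (4)·-1.000) / (11) = 1.182
  r = (7 - (1)·0.000 - (2)·-3.000) / (7) = 1.857
Iteration 2:
  p = (0 - (-3)·1.182 - (1)·1.857) / (8) = 0.211
  q = (9 - (-3)·-1.000 - (4)·1.857) / (11) = -0.130
  r = (7 - (1)·-1.000 - (2)·1.182) / (7) = 0.805
Residual b − A·x = (-2.883, 7.843, 1.414)

1.414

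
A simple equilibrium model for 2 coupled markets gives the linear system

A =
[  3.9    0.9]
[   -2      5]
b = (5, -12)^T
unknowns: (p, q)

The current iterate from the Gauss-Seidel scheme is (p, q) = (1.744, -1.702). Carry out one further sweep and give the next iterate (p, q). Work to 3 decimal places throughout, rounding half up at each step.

(1.675, -1.730)

One sweep:
  p = (5 - (0.9)·-1.702) / (3.9) = 1.675
  q = (-12 - (-2)·1.675) / (5) = -1.730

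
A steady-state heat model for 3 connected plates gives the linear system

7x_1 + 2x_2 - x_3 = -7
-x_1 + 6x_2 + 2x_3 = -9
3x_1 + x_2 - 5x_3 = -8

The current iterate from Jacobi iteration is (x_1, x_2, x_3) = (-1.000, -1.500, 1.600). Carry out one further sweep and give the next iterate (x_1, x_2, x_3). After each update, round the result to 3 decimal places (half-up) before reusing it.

One sweep:
  x_1 = (-7 - (2)·-1.500 - (-1)·1.600) / (7) = -0.343
  x_2 = (-9 - (-1)·-1.000 - (2)·1.600) / (6) = -2.200
  x_3 = (-8 - (3)·-1.000 - (1)·-1.500) / (-5) = 0.700

(-0.343, -2.200, 0.700)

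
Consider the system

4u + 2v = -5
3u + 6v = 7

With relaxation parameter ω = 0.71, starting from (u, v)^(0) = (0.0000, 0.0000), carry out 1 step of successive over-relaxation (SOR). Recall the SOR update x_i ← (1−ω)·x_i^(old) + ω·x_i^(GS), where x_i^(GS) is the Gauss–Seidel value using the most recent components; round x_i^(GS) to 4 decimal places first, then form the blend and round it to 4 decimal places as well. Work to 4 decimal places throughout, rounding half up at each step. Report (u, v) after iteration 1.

(-0.8875, 1.1434)

Iteration 1:
  u: GS value = (-5 - (2)·0.0000) / (4) = -1.2500;  u ← (1−ω)·0.0000 + ω·-1.2500 = -0.8875
  v: GS value = (7 - (3)·-0.8875) / (6) = 1.6104;  v ← (1−ω)·0.0000 + ω·1.6104 = 1.1434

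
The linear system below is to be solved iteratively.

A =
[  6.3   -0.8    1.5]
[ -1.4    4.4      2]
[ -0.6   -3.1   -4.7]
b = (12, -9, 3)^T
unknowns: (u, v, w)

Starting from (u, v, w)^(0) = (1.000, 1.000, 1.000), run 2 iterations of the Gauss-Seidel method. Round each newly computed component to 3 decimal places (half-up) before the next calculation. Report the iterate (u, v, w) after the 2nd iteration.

(1.563, -1.732, 0.305)

Iteration 1:
  u = (12 - (-0.8)·1.000 - (1.5)·1.000) / (6.3) = 1.794
  v = (-9 - (-1.4)·1.794 - (2)·1.000) / (4.4) = -1.929
  w = (3 - (-0.6)·1.794 - (-3.1)·-1.929) / (-4.7) = 0.405
Iteration 2:
  u = (12 - (-0.8)·-1.929 - (1.5)·0.405) / (6.3) = 1.563
  v = (-9 - (-1.4)·1.563 - (2)·0.405) / (4.4) = -1.732
  w = (3 - (-0.6)·1.563 - (-3.1)·-1.732) / (-4.7) = 0.305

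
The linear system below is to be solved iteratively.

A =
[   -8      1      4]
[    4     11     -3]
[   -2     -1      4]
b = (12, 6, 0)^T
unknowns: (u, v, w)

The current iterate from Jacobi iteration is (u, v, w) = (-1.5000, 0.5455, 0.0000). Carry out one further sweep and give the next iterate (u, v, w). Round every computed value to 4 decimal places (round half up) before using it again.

(-1.4318, 1.0909, -0.6136)

One sweep:
  u = (12 - (1)·0.5455 - (4)·0.0000) / (-8) = -1.4318
  v = (6 - (4)·-1.5000 - (-3)·0.0000) / (11) = 1.0909
  w = (0 - (-2)·-1.5000 - (-1)·0.5455) / (4) = -0.6136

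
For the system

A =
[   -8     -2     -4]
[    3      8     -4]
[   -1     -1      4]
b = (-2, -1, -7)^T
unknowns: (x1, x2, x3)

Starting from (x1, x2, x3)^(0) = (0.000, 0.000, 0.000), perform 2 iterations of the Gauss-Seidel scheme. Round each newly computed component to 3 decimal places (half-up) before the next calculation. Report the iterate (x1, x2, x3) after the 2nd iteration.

Iteration 1:
  x1 = (-2 - (-2)·0.000 - (-4)·0.000) / (-8) = 0.250
  x2 = (-1 - (3)·0.250 - (-4)·0.000) / (8) = -0.219
  x3 = (-7 - (-1)·0.250 - (-1)·-0.219) / (4) = -1.742
Iteration 2:
  x1 = (-2 - (-2)·-0.219 - (-4)·-1.742) / (-8) = 1.176
  x2 = (-1 - (3)·1.176 - (-4)·-1.742) / (8) = -1.437
  x3 = (-7 - (-1)·1.176 - (-1)·-1.437) / (4) = -1.815

(1.176, -1.437, -1.815)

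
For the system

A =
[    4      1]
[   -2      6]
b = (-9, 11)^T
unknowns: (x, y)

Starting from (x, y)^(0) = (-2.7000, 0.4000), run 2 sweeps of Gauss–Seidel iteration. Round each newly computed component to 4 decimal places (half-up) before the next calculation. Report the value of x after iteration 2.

-2.5125

Iteration 1:
  x = (-9 - (1)·0.4000) / (4) = -2.3500
  y = (11 - (-2)·-2.3500) / (6) = 1.0500
Iteration 2:
  x = (-9 - (1)·1.0500) / (4) = -2.5125
  y = (11 - (-2)·-2.5125) / (6) = 0.9958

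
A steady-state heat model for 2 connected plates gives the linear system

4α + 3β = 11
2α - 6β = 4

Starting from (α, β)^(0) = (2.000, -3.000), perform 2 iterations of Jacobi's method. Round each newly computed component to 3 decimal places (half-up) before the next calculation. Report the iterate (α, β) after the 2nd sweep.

Iteration 1:
  α = (11 - (3)·-3.000) / (4) = 5.000
  β = (4 - (2)·2.000) / (-6) = 0.000
Iteration 2:
  α = (11 - (3)·0.000) / (4) = 2.750
  β = (4 - (2)·5.000) / (-6) = 1.000

(2.750, 1.000)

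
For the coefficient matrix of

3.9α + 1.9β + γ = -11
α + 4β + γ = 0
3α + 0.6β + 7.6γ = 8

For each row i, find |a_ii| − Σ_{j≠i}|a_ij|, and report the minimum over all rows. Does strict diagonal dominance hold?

1

row 1: |3.9| − (1.9+1) = 1
row 2: |4| − (1+1) = 2
row 3: |7.6| − (3+0.6) = 4
minimum over rows = 1 → strictly diagonally dominant (convergence guaranteed)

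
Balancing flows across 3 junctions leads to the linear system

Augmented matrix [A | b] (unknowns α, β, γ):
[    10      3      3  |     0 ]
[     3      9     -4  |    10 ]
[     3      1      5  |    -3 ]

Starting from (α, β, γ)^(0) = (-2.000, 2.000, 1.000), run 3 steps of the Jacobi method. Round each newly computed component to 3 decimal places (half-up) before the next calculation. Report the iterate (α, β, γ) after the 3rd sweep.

(-0.299, 1.129, -0.464)

Iteration 1:
  α = (0 - (3)·2.000 - (3)·1.000) / (10) = -0.900
  β = (10 - (3)·-2.000 - (-4)·1.000) / (9) = 2.222
  γ = (-3 - (3)·-2.000 - (1)·2.000) / (5) = 0.200
Iteration 2:
  α = (0 - (3)·2.222 - (3)·0.200) / (10) = -0.727
  β = (10 - (3)·-0.900 - (-4)·0.200) / (9) = 1.500
  γ = (-3 - (3)·-0.900 - (1)·2.222) / (5) = -0.504
Iteration 3:
  α = (0 - (3)·1.500 - (3)·-0.504) / (10) = -0.299
  β = (10 - (3)·-0.727 - (-4)·-0.504) / (9) = 1.129
  γ = (-3 - (3)·-0.727 - (1)·1.500) / (5) = -0.464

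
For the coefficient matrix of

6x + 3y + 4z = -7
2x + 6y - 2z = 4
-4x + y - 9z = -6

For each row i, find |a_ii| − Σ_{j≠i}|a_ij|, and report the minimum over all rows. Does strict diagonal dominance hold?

-1

row 1: |6| − (3+4) = -1
row 2: |6| − (2+2) = 2
row 3: |-9| − (4+1) = 4
minimum over rows = -1 → not strictly diagonally dominant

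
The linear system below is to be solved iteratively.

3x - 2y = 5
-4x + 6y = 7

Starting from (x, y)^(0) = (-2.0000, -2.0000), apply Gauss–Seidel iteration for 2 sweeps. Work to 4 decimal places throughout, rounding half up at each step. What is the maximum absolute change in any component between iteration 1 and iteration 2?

Iteration 1:
  x = (5 - (-2)·-2.0000) / (3) = 0.3333
  y = (7 - (-4)·0.3333) / (6) = 1.3889
Iteration 2:
  x = (5 - (-2)·1.3889) / (3) = 2.5926
  y = (7 - (-4)·2.5926) / (6) = 2.8951
Change: (2.2593, 1.5062) → max |·| = 2.2593

2.2593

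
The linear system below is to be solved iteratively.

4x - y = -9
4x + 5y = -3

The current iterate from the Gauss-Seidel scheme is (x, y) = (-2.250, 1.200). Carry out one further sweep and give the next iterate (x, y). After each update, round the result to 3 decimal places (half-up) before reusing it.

(-1.950, 0.960)

One sweep:
  x = (-9 - (-1)·1.200) / (4) = -1.950
  y = (-3 - (4)·-1.950) / (5) = 0.960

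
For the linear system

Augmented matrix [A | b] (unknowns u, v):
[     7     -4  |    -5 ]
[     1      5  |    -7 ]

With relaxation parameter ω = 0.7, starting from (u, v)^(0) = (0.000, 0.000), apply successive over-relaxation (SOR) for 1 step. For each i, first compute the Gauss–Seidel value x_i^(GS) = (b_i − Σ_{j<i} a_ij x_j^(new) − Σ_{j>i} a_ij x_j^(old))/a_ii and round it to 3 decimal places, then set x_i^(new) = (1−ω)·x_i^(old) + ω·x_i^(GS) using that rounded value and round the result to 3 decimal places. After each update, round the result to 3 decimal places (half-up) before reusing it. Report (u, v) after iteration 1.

Iteration 1:
  u: GS value = (-5 - (-4)·0.000) / (7) = -0.714;  u ← (1−ω)·0.000 + ω·-0.714 = -0.500
  v: GS value = (-7 - (1)·-0.500) / (5) = -1.300;  v ← (1−ω)·0.000 + ω·-1.300 = -0.910

(-0.500, -0.910)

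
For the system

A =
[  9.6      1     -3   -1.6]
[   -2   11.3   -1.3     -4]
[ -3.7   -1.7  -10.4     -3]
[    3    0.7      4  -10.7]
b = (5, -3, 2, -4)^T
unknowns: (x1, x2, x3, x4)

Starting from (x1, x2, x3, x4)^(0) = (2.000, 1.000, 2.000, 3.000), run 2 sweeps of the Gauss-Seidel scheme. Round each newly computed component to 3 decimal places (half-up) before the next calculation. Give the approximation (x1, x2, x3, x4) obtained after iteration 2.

Iteration 1:
  x1 = (5 - (1)·1.000 - (-3)·2.000 - (-1.6)·3.000) / (9.6) = 1.542
  x2 = (-3 - (-2)·1.542 - (-1.3)·2.000 - (-4)·3.000) / (11.3) = 1.299
  x3 = (2 - (-3.7)·1.542 - (-1.7)·1.299 - (-3)·3.000) / (-10.4) = -1.819
  x4 = (-4 - (3)·1.542 - (0.7)·1.299 - (4)·-1.819) / (-10.7) = 0.211
Iteration 2:
  x1 = (5 - (1)·1.299 - (-3)·-1.819 - (-1.6)·0.211) / (9.6) = -0.148
  x2 = (-3 - (-2)·-0.148 - (-1.3)·-1.819 - (-4)·0.211) / (11.3) = -0.426
  x3 = (2 - (-3.7)·-0.148 - (-1.7)·-0.426 - (-3)·0.211) / (-10.4) = -0.131
  x4 = (-4 - (3)·-0.148 - (0.7)·-0.426 - (4)·-0.131) / (-10.7) = 0.255

(-0.148, -0.426, -0.131, 0.255)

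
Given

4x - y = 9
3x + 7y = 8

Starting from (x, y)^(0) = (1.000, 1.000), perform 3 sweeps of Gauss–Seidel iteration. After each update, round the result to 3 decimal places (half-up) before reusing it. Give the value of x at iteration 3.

Iteration 1:
  x = (9 - (-1)·1.000) / (4) = 2.500
  y = (8 - (3)·2.500) / (7) = 0.071
Iteration 2:
  x = (9 - (-1)·0.071) / (4) = 2.268
  y = (8 - (3)·2.268) / (7) = 0.171
Iteration 3:
  x = (9 - (-1)·0.171) / (4) = 2.293
  y = (8 - (3)·2.293) / (7) = 0.160

2.293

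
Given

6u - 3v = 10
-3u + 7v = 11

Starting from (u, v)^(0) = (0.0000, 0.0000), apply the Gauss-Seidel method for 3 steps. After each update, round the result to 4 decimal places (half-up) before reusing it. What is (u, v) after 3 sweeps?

(3.0544, 2.8805)

Iteration 1:
  u = (10 - (-3)·0.0000) / (6) = 1.6667
  v = (11 - (-3)·1.6667) / (7) = 2.2857
Iteration 2:
  u = (10 - (-3)·2.2857) / (6) = 2.8095
  v = (11 - (-3)·2.8095) / (7) = 2.7755
Iteration 3:
  u = (10 - (-3)·2.7755) / (6) = 3.0544
  v = (11 - (-3)·3.0544) / (7) = 2.8805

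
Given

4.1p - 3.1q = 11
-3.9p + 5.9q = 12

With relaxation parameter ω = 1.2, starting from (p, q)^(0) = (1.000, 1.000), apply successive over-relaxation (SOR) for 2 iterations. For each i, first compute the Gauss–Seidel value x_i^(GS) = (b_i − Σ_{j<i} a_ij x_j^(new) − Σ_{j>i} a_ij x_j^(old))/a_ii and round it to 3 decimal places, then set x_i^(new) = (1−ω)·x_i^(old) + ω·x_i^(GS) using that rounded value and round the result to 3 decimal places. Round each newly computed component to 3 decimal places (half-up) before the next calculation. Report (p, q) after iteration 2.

Iteration 1:
  p: GS value = (11 - (-3.1)·1.000) / (4.1) = 3.439;  p ← (1−ω)·1.000 + ω·3.439 = 3.927
  q: GS value = (12 - (-3.9)·3.927) / (5.9) = 4.630;  q ← (1−ω)·1.000 + ω·4.630 = 5.356
Iteration 2:
  p: GS value = (11 - (-3.1)·5.356) / (4.1) = 6.733;  p ← (1−ω)·3.927 + ω·6.733 = 7.294
  q: GS value = (12 - (-3.9)·7.294) / (5.9) = 6.855;  q ← (1−ω)·5.356 + ω·6.855 = 7.155

(7.294, 7.155)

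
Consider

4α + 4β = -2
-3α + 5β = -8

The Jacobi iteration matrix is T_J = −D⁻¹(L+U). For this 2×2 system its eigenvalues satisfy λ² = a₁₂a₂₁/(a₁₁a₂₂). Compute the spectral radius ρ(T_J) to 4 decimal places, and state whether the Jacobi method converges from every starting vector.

0.7746

a₁₂a₂₁/(a₁₁a₂₂) = (4)·(-3) / ((4)·(5)) = -0.600000
ρ = √|-0.600000| = √0.600000 = 0.7746
ρ < 1, so Jacobi converges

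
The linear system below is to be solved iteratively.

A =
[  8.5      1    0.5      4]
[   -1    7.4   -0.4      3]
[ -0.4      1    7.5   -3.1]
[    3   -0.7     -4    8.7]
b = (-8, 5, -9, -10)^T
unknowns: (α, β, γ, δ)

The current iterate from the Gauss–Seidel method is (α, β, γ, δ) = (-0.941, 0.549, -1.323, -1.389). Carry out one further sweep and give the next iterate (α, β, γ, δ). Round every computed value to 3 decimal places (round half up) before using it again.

(-0.274, 1.130, -1.939, -1.856)

One sweep:
  α = (-8 - (1)·0.549 - (0.5)·-1.323 - (4)·-1.389) / (8.5) = -0.274
  β = (5 - (-1)·-0.274 - (-0.4)·-1.323 - (3)·-1.389) / (7.4) = 1.130
  γ = (-9 - (-0.4)·-0.274 - (1)·1.130 - (-3.1)·-1.389) / (7.5) = -1.939
  δ = (-10 - (3)·-0.274 - (-0.7)·1.130 - (-4)·-1.939) / (8.7) = -1.856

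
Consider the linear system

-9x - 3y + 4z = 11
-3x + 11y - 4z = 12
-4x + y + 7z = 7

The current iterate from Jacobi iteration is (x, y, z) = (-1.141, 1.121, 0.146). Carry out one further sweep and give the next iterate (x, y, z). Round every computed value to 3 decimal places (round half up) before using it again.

One sweep:
  x = (11 - (-3)·1.121 - (4)·0.146) / (-9) = -1.531
  y = (12 - (-3)·-1.141 - (-4)·0.146) / (11) = 0.833
  z = (7 - (-4)·-1.141 - (1)·1.121) / (7) = 0.188

(-1.531, 0.833, 0.188)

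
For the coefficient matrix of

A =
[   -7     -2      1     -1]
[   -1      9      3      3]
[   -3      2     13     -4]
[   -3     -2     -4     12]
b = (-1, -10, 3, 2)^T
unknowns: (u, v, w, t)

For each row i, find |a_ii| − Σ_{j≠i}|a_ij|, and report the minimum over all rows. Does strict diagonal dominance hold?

2

row 1: |-7| − (2+1+1) = 3
row 2: |9| − (1+3+3) = 2
row 3: |13| − (3+2+4) = 4
row 4: |12| − (3+2+4) = 3
minimum over rows = 2 → strictly diagonally dominant (convergence guaranteed)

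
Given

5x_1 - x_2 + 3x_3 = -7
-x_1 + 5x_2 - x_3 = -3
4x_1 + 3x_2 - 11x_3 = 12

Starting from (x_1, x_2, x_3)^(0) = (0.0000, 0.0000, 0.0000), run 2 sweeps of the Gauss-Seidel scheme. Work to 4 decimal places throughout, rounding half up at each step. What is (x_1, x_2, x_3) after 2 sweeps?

(-0.4720, -1.0624, -1.5523)

Iteration 1:
  x_1 = (-7 - (-1)·0.0000 - (3)·0.0000) / (5) = -1.4000
  x_2 = (-3 - (-1)·-1.4000 - (-1)·0.0000) / (5) = -0.8800
  x_3 = (12 - (4)·-1.4000 - (3)·-0.8800) / (-11) = -1.8400
Iteration 2:
  x_1 = (-7 - (-1)·-0.8800 - (3)·-1.8400) / (5) = -0.4720
  x_2 = (-3 - (-1)·-0.4720 - (-1)·-1.8400) / (5) = -1.0624
  x_3 = (12 - (4)·-0.4720 - (3)·-1.0624) / (-11) = -1.5523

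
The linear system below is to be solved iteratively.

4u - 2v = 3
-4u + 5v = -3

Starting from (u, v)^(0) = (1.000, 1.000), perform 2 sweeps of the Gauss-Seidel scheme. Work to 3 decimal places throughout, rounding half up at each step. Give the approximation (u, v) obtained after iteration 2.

Iteration 1:
  u = (3 - (-2)·1.000) / (4) = 1.250
  v = (-3 - (-4)·1.250) / (5) = 0.400
Iteration 2:
  u = (3 - (-2)·0.400) / (4) = 0.950
  v = (-3 - (-4)·0.950) / (5) = 0.160

(0.950, 0.160)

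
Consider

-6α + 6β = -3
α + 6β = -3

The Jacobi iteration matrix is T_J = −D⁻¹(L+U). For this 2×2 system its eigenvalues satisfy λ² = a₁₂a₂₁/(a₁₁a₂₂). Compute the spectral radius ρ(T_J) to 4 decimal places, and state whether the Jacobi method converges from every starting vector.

a₁₂a₂₁/(a₁₁a₂₂) = (6)·(1) / ((-6)·(6)) = -0.166667
ρ = √|-0.166667| = √0.166667 = 0.4082
ρ < 1, so Jacobi converges

0.4082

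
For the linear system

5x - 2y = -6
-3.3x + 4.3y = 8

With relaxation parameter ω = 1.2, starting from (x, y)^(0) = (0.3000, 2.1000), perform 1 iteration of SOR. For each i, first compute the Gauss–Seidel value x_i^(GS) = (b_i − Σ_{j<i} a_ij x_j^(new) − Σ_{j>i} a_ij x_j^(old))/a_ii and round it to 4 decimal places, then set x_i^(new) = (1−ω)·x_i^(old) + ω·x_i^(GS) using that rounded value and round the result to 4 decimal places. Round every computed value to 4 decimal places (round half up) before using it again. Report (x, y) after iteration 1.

(-0.4920, 1.3595)

Iteration 1:
  x: GS value = (-6 - (-2)·2.1000) / (5) = -0.3600;  x ← (1−ω)·0.3000 + ω·-0.3600 = -0.4920
  y: GS value = (8 - (-3.3)·-0.4920) / (4.3) = 1.4829;  y ← (1−ω)·2.1000 + ω·1.4829 = 1.3595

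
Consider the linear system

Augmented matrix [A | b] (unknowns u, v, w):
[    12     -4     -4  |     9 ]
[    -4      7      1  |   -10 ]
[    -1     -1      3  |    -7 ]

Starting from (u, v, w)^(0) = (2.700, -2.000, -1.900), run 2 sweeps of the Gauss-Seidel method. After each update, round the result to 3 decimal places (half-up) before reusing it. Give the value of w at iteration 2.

Iteration 1:
  u = (9 - (-4)·-2.000 - (-4)·-1.900) / (12) = -0.550
  v = (-10 - (-4)·-0.550 - (1)·-1.900) / (7) = -1.471
  w = (-7 - (-1)·-0.550 - (-1)·-1.471) / (3) = -3.007
Iteration 2:
  u = (9 - (-4)·-1.471 - (-4)·-3.007) / (12) = -0.743
  v = (-10 - (-4)·-0.743 - (1)·-3.007) / (7) = -1.424
  w = (-7 - (-1)·-0.743 - (-1)·-1.424) / (3) = -3.056

-3.056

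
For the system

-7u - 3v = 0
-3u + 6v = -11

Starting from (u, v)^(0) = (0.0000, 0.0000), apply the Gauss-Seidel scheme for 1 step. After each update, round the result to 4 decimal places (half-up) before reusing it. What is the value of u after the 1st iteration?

Iteration 1:
  u = (0 - (-3)·0.0000) / (-7) = 0.0000
  v = (-11 - (-3)·0.0000) / (6) = -1.8333

0.0000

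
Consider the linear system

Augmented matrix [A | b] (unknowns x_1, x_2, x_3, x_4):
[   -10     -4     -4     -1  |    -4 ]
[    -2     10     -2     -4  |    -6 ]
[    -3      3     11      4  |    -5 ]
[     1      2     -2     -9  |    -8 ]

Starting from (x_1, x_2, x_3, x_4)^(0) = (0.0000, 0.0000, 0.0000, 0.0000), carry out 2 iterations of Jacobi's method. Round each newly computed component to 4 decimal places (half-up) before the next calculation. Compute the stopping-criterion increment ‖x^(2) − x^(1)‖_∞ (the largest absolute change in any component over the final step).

0.3447

Iteration 1:
  x_1 = (-4 - (-4)·0.0000 - (-4)·0.0000 - (-1)·0.0000) / (-10) = 0.4000
  x_2 = (-6 - (-2)·0.0000 - (-2)·0.0000 - (-4)·0.0000) / (10) = -0.6000
  x_3 = (-5 - (-3)·0.0000 - (3)·0.0000 - (4)·0.0000) / (11) = -0.4545
  x_4 = (-8 - (1)·0.0000 - (2)·0.0000 - (-2)·0.0000) / (-9) = 0.8889
Iteration 2:
  x_1 = (-4 - (-4)·-0.6000 - (-4)·-0.4545 - (-1)·0.8889) / (-10) = 0.7329
  x_2 = (-6 - (-2)·0.4000 - (-2)·-0.4545 - (-4)·0.8889) / (10) = -0.2553
  x_3 = (-5 - (-3)·0.4000 - (3)·-0.6000 - (4)·0.8889) / (11) = -0.5051
  x_4 = (-8 - (1)·0.4000 - (2)·-0.6000 - (-2)·-0.4545) / (-9) = 0.9010
Change: (0.3329, 0.3447, -0.0506, 0.0121) → max |·| = 0.3447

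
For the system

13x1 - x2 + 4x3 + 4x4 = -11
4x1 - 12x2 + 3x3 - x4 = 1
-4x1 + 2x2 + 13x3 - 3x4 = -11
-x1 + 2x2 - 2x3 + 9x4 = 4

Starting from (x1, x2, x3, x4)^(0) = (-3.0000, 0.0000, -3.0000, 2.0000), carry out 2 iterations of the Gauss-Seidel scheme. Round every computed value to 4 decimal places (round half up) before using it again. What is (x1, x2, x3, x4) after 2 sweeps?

(-0.9972, -0.5550, -0.9373, 0.2487)

Iteration 1:
  x1 = (-11 - (-1)·0.0000 - (4)·-3.0000 - (4)·2.0000) / (13) = -0.5385
  x2 = (1 - (4)·-0.5385 - (3)·-3.0000 - (-1)·2.0000) / (-12) = -1.1795
  x3 = (-11 - (-4)·-0.5385 - (2)·-1.1795 - (-3)·2.0000) / (13) = -0.3688
  x4 = (4 - (-1)·-0.5385 - (2)·-1.1795 - (-2)·-0.3688) / (9) = 0.5648
Iteration 2:
  x1 = (-11 - (-1)·-1.1795 - (4)·-0.3688 - (4)·0.5648) / (13) = -0.9972
  x2 = (1 - (4)·-0.9972 - (3)·-0.3688 - (-1)·0.5648) / (-12) = -0.5550
  x3 = (-11 - (-4)·-0.9972 - (2)·-0.5550 - (-3)·0.5648) / (13) = -0.9373
  x4 = (4 - (-1)·-0.9972 - (2)·-0.5550 - (-2)·-0.9373) / (9) = 0.2487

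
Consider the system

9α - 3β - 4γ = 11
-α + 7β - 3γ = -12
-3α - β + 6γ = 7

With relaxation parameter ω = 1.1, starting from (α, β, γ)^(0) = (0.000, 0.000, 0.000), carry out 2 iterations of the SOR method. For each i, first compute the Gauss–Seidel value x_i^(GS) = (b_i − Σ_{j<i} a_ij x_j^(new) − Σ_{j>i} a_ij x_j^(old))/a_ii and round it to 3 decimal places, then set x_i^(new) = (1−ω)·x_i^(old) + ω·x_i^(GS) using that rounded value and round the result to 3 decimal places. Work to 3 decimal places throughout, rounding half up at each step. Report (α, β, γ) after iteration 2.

(1.435, -0.684, 1.775)

Iteration 1:
  α: GS value = (11 - (-3)·0.000 - (-4)·0.000) / (9) = 1.222;  α ← (1−ω)·0.000 + ω·1.222 = 1.344
  β: GS value = (-12 - (-1)·1.344 - (-3)·0.000) / (7) = -1.522;  β ← (1−ω)·0.000 + ω·-1.522 = -1.674
  γ: GS value = (7 - (-3)·1.344 - (-1)·-1.674) / (6) = 1.560;  γ ← (1−ω)·0.000 + ω·1.560 = 1.716
Iteration 2:
  α: GS value = (11 - (-3)·-1.674 - (-4)·1.716) / (9) = 1.427;  α ← (1−ω)·1.344 + ω·1.427 = 1.435
  β: GS value = (-12 - (-1)·1.435 - (-3)·1.716) / (7) = -0.774;  β ← (1−ω)·-1.674 + ω·-0.774 = -0.684
  γ: GS value = (7 - (-3)·1.435 - (-1)·-0.684) / (6) = 1.770;  γ ← (1−ω)·1.716 + ω·1.770 = 1.775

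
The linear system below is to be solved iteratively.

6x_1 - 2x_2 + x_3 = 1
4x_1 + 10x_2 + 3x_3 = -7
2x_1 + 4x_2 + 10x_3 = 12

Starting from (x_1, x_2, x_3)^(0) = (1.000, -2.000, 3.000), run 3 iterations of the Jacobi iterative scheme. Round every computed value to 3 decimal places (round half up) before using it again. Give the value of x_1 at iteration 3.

Iteration 1:
  x_1 = (1 - (-2)·-2.000 - (1)·3.000) / (6) = -1.000
  x_2 = (-7 - (4)·1.000 - (3)·3.000) / (10) = -2.000
  x_3 = (12 - (2)·1.000 - (4)·-2.000) / (10) = 1.800
Iteration 2:
  x_1 = (1 - (-2)·-2.000 - (1)·1.800) / (6) = -0.800
  x_2 = (-7 - (4)·-1.000 - (3)·1.800) / (10) = -0.840
  x_3 = (12 - (2)·-1.000 - (4)·-2.000) / (10) = 2.200
Iteration 3:
  x_1 = (1 - (-2)·-0.840 - (1)·2.200) / (6) = -0.480
  x_2 = (-7 - (4)·-0.800 - (3)·2.200) / (10) = -1.040
  x_3 = (12 - (2)·-0.800 - (4)·-0.840) / (10) = 1.696

-0.480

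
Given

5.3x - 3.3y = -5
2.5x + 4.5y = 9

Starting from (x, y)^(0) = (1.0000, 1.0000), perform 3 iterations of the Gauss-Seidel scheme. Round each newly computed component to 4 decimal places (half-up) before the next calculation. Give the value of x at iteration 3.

Iteration 1:
  x = (-5 - (-3.3)·1.0000) / (5.3) = -0.3208
  y = (9 - (2.5)·-0.3208) / (4.5) = 2.1782
Iteration 2:
  x = (-5 - (-3.3)·2.1782) / (5.3) = 0.4128
  y = (9 - (2.5)·0.4128) / (4.5) = 1.7707
Iteration 3:
  x = (-5 - (-3.3)·1.7707) / (5.3) = 0.1591
  y = (9 - (2.5)·0.1591) / (4.5) = 1.9116

0.1591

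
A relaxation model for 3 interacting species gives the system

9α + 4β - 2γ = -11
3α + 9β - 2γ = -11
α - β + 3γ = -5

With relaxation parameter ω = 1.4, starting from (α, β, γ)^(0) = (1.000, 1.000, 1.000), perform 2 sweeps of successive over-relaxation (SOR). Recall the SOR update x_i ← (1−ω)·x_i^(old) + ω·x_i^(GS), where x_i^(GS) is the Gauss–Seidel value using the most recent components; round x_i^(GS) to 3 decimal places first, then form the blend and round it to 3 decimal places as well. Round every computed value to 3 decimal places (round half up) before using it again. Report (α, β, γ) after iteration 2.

Iteration 1:
  α: GS value = (-11 - (4)·1.000 - (-2)·1.000) / (9) = -1.444;  α ← (1−ω)·1.000 + ω·-1.444 = -2.422
  β: GS value = (-11 - (3)·-2.422 - (-2)·1.000) / (9) = -0.193;  β ← (1−ω)·1.000 + ω·-0.193 = -0.670
  γ: GS value = (-5 - (1)·-2.422 - (-1)·-0.670) / (3) = -1.083;  γ ← (1−ω)·1.000 + ω·-1.083 = -1.916
Iteration 2:
  α: GS value = (-11 - (4)·-0.670 - (-2)·-1.916) / (9) = -1.350;  α ← (1−ω)·-2.422 + ω·-1.350 = -0.921
  β: GS value = (-11 - (3)·-0.921 - (-2)·-1.916) / (9) = -1.341;  β ← (1−ω)·-0.670 + ω·-1.341 = -1.609
  γ: GS value = (-5 - (1)·-0.921 - (-1)·-1.609) / (3) = -1.896;  γ ← (1−ω)·-1.916 + ω·-1.896 = -1.888

(-0.921, -1.609, -1.888)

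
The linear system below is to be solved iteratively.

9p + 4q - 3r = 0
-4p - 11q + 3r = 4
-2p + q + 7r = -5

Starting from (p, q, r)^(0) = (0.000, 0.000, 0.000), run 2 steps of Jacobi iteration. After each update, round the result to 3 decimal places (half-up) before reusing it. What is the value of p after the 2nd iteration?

Iteration 1:
  p = (0 - (4)·0.000 - (-3)·0.000) / (9) = 0.000
  q = (4 - (-4)·0.000 - (3)·0.000) / (-11) = -0.364
  r = (-5 - (-2)·0.000 - (1)·0.000) / (7) = -0.714
Iteration 2:
  p = (0 - (4)·-0.364 - (-3)·-0.714) / (9) = -0.076
  q = (4 - (-4)·0.000 - (3)·-0.714) / (-11) = -0.558
  r = (-5 - (-2)·0.000 - (1)·-0.364) / (7) = -0.662

-0.076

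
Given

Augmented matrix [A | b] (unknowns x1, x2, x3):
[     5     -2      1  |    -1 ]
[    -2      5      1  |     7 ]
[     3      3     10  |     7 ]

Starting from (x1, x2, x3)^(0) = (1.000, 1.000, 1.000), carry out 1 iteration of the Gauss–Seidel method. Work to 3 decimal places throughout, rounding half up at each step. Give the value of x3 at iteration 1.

Iteration 1:
  x1 = (-1 - (-2)·1.000 - (1)·1.000) / (5) = 0.000
  x2 = (7 - (-2)·0.000 - (1)·1.000) / (5) = 1.200
  x3 = (7 - (3)·0.000 - (3)·1.200) / (10) = 0.340

0.340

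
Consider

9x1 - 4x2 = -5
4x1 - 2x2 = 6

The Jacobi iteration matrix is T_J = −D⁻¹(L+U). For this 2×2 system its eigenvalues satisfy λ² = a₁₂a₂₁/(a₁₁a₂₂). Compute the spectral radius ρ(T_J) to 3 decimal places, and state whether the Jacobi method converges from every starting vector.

0.943

a₁₂a₂₁/(a₁₁a₂₂) = (-4)·(4) / ((9)·(-2)) = 0.888889
ρ = √|0.888889| = √0.888889 = 0.943
ρ < 1, so Jacobi converges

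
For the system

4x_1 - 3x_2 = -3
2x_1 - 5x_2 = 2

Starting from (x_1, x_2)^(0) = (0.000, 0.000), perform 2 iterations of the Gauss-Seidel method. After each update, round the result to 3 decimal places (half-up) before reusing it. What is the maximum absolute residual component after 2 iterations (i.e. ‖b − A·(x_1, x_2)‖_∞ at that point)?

0.630

Iteration 1:
  x_1 = (-3 - (-3)·0.000) / (4) = -0.750
  x_2 = (2 - (2)·-0.750) / (-5) = -0.700
Iteration 2:
  x_1 = (-3 - (-3)·-0.700) / (4) = -1.275
  x_2 = (2 - (2)·-1.275) / (-5) = -0.910
Residual b − A·x = (-0.630, 0.000); ∞-norm = 0.630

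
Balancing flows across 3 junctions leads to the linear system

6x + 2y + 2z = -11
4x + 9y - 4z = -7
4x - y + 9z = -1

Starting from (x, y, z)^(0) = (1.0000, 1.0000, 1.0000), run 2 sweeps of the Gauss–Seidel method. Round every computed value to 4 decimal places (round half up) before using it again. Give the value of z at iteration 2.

Iteration 1:
  x = (-11 - (2)·1.0000 - (2)·1.0000) / (6) = -2.5000
  y = (-7 - (4)·-2.5000 - (-4)·1.0000) / (9) = 0.7778
  z = (-1 - (4)·-2.5000 - (-1)·0.7778) / (9) = 1.0864
Iteration 2:
  x = (-11 - (2)·0.7778 - (2)·1.0864) / (6) = -2.4547
  y = (-7 - (4)·-2.4547 - (-4)·1.0864) / (9) = 0.7960
  z = (-1 - (4)·-2.4547 - (-1)·0.7960) / (9) = 1.0683

1.0683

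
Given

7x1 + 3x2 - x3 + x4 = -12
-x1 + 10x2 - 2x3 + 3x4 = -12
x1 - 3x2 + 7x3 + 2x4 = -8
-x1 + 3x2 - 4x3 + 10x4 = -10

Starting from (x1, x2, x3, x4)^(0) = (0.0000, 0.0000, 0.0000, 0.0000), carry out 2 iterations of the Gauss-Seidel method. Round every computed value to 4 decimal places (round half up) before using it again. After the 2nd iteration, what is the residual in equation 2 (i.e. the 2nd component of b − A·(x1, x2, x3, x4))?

Iteration 1:
  x1 = (-12 - (3)·0.0000 - (-1)·0.0000 - (1)·0.0000) / (7) = -1.7143
  x2 = (-12 - (-1)·-1.7143 - (-2)·0.0000 - (3)·0.0000) / (10) = -1.3714
  x3 = (-8 - (1)·-1.7143 - (-3)·-1.3714 - (2)·0.0000) / (7) = -1.4857
  x4 = (-10 - (-1)·-1.7143 - (3)·-1.3714 - (-4)·-1.4857) / (10) = -1.3543
Iteration 2:
  x1 = (-12 - (3)·-1.3714 - (-1)·-1.4857 - (1)·-1.3543) / (7) = -1.1453
  x2 = (-12 - (-1)·-1.1453 - (-2)·-1.4857 - (3)·-1.3543) / (10) = -1.2054
  x3 = (-8 - (1)·-1.1453 - (-3)·-1.2054 - (2)·-1.3543) / (7) = -1.1089
  x4 = (-10 - (-1)·-1.1453 - (3)·-1.2054 - (-4)·-1.1089) / (10) = -1.1965
Residual b − A·x = (-0.2791, 0.2804, -0.3156, 0.0003)

0.2804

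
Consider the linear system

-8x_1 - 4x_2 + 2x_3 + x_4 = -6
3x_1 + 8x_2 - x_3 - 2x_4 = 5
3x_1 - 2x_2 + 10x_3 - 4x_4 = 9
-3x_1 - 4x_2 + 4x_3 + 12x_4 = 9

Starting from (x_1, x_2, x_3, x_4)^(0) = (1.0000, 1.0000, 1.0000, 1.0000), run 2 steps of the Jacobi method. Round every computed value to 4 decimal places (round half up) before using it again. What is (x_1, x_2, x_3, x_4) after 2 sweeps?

Iteration 1:
  x_1 = (-6 - (-4)·1.0000 - (2)·1.0000 - (1)·1.0000) / (-8) = 0.6250
  x_2 = (5 - (3)·1.0000 - (-1)·1.0000 - (-2)·1.0000) / (8) = 0.6250
  x_3 = (9 - (3)·1.0000 - (-2)·1.0000 - (-4)·1.0000) / (10) = 1.2000
  x_4 = (9 - (-3)·1.0000 - (-4)·1.0000 - (4)·1.0000) / (12) = 1.0000
Iteration 2:
  x_1 = (-6 - (-4)·0.6250 - (2)·1.2000 - (1)·1.0000) / (-8) = 0.8625
  x_2 = (5 - (3)·0.6250 - (-1)·1.2000 - (-2)·1.0000) / (8) = 0.7906
  x_3 = (9 - (3)·0.6250 - (-2)·0.6250 - (-4)·1.0000) / (10) = 1.2375
  x_4 = (9 - (-3)·0.6250 - (-4)·0.6250 - (4)·1.2000) / (12) = 0.7146

(0.8625, 0.7906, 1.2375, 0.7146)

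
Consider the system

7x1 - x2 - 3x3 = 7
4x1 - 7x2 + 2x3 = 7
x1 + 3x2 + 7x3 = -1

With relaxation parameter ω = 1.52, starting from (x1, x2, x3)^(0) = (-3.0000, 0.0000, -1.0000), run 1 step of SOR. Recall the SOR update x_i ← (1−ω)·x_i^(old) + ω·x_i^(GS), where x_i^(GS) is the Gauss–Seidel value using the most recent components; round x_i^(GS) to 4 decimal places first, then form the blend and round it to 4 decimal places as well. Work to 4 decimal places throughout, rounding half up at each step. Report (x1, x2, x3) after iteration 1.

Iteration 1:
  x1: GS value = (7 - (-1)·0.0000 - (-3)·-1.0000) / (7) = 0.5714;  x1 ← (1−ω)·-3.0000 + ω·0.5714 = 2.4285
  x2: GS value = (7 - (4)·2.4285 - (2)·-1.0000) / (-7) = 0.1020;  x2 ← (1−ω)·0.0000 + ω·0.1020 = 0.1550
  x3: GS value = (-1 - (1)·2.4285 - (3)·0.1550) / (7) = -0.5562;  x3 ← (1−ω)·-1.0000 + ω·-0.5562 = -0.3254

(2.4285, 0.1550, -0.3254)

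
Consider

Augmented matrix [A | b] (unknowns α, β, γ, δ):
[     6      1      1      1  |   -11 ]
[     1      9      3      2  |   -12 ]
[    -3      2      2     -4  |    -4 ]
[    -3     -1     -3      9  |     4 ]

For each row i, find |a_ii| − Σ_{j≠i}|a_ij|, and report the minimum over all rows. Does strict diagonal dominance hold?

-7

row 1: |6| − (1+1+1) = 3
row 2: |9| − (1+3+2) = 3
row 3: |2| − (3+2+4) = -7
row 4: |9| − (3+1+3) = 2
minimum over rows = -7 → not strictly diagonally dominant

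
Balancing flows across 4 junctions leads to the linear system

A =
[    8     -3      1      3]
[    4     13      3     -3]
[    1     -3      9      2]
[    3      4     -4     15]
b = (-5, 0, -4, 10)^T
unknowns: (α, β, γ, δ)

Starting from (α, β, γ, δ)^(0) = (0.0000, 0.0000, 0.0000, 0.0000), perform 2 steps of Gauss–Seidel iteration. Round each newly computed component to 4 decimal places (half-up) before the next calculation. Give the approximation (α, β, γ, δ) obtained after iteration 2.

Iteration 1:
  α = (-5 - (-3)·0.0000 - (1)·0.0000 - (3)·0.0000) / (8) = -0.6250
  β = (0 - (4)·-0.6250 - (3)·0.0000 - (-3)·0.0000) / (13) = 0.1923
  γ = (-4 - (1)·-0.6250 - (-3)·0.1923 - (2)·0.0000) / (9) = -0.3109
  δ = (10 - (3)·-0.6250 - (4)·0.1923 - (-4)·-0.3109) / (15) = 0.6575
Iteration 2:
  α = (-5 - (-3)·0.1923 - (1)·-0.3109 - (3)·0.6575) / (8) = -0.7606
  β = (0 - (4)·-0.7606 - (3)·-0.3109 - (-3)·0.6575) / (13) = 0.4575
  γ = (-4 - (1)·-0.7606 - (-3)·0.4575 - (2)·0.6575) / (9) = -0.3535
  δ = (10 - (3)·-0.7606 - (4)·0.4575 - (-4)·-0.3535) / (15) = 0.6025

(-0.7606, 0.4575, -0.3535, 0.6025)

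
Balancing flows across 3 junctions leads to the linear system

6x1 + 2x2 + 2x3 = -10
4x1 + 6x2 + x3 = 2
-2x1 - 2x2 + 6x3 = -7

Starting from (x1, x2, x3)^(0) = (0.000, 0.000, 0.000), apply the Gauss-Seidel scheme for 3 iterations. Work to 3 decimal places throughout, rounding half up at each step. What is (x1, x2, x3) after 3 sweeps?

Iteration 1:
  x1 = (-10 - (2)·0.000 - (2)·0.000) / (6) = -1.667
  x2 = (2 - (4)·-1.667 - (1)·0.000) / (6) = 1.445
  x3 = (-7 - (-2)·-1.667 - (-2)·1.445) / (6) = -1.241
Iteration 2:
  x1 = (-10 - (2)·1.445 - (2)·-1.241) / (6) = -1.735
  x2 = (2 - (4)·-1.735 - (1)·-1.241) / (6) = 1.697
  x3 = (-7 - (-2)·-1.735 - (-2)·1.697) / (6) = -1.179
Iteration 3:
  x1 = (-10 - (2)·1.697 - (2)·-1.179) / (6) = -1.839
  x2 = (2 - (4)·-1.839 - (1)·-1.179) / (6) = 1.756
  x3 = (-7 - (-2)·-1.839 - (-2)·1.756) / (6) = -1.194

(-1.839, 1.756, -1.194)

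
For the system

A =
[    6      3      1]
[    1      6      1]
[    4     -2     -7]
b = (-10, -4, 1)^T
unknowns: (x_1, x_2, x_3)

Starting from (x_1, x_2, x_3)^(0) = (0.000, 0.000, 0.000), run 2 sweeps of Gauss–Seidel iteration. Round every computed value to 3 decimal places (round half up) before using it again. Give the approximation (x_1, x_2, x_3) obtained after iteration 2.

Iteration 1:
  x_1 = (-10 - (3)·0.000 - (1)·0.000) / (6) = -1.667
  x_2 = (-4 - (1)·-1.667 - (1)·0.000) / (6) = -0.389
  x_3 = (1 - (4)·-1.667 - (-2)·-0.389) / (-7) = -0.984
Iteration 2:
  x_1 = (-10 - (3)·-0.389 - (1)·-0.984) / (6) = -1.308
  x_2 = (-4 - (1)·-1.308 - (1)·-0.984) / (6) = -0.285
  x_3 = (1 - (4)·-1.308 - (-2)·-0.285) / (-7) = -0.809

(-1.308, -0.285, -0.809)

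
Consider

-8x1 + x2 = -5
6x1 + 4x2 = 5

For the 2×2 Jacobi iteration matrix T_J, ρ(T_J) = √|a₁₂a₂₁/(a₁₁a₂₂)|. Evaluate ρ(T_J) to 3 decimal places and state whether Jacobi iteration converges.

0.433

a₁₂a₂₁/(a₁₁a₂₂) = (1)·(6) / ((-8)·(4)) = -0.187500
ρ = √|-0.187500| = √0.187500 = 0.433
ρ < 1, so Jacobi converges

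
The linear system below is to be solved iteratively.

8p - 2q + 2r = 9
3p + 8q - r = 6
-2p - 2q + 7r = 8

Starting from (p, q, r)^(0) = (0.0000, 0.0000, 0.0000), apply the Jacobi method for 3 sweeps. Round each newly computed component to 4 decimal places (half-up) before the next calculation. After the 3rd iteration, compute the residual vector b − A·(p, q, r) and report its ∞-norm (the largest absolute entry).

Iteration 1:
  p = (9 - (-2)·0.0000 - (2)·0.0000) / (8) = 1.1250
  q = (6 - (3)·0.0000 - (-1)·0.0000) / (8) = 0.7500
  r = (8 - (-2)·0.0000 - (-2)·0.0000) / (7) = 1.1429
Iteration 2:
  p = (9 - (-2)·0.7500 - (2)·1.1429) / (8) = 1.0268
  q = (6 - (3)·1.1250 - (-1)·1.1429) / (8) = 0.4710
  r = (8 - (-2)·1.1250 - (-2)·0.7500) / (7) = 1.6786
Iteration 3:
  p = (9 - (-2)·0.4710 - (2)·1.6786) / (8) = 0.8231
  q = (6 - (3)·1.0268 - (-1)·1.6786) / (8) = 0.5748
  r = (8 - (-2)·1.0268 - (-2)·0.4710) / (7) = 1.5708
Residual b − A·x = (0.4232, 0.5031, -0.1998); ∞-norm = 0.5031

0.5031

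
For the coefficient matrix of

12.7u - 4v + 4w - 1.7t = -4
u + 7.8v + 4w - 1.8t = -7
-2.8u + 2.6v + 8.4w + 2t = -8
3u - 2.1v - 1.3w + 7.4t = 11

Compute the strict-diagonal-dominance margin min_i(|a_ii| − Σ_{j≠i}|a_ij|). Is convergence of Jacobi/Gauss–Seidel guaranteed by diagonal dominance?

1

row 1: |12.7| − (4+4+1.7) = 3
row 2: |7.8| − (1+4+1.8) = 1
row 3: |8.4| − (2.8+2.6+2) = 1
row 4: |7.4| − (3+2.1+1.3) = 1
minimum over rows = 1 → strictly diagonally dominant (convergence guaranteed)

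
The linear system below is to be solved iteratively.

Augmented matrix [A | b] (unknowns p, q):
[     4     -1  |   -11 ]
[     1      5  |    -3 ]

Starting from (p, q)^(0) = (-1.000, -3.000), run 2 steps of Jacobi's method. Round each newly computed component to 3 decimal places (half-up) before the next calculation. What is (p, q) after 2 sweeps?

Iteration 1:
  p = (-11 - (-1)·-3.000) / (4) = -3.500
  q = (-3 - (1)·-1.000) / (5) = -0.400
Iteration 2:
  p = (-11 - (-1)·-0.400) / (4) = -2.850
  q = (-3 - (1)·-3.500) / (5) = 0.100

(-2.850, 0.100)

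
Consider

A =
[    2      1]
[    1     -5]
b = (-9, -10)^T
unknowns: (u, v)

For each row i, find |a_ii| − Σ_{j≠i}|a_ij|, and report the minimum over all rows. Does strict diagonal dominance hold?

row 1: |2| − (1) = 1
row 2: |-5| − (1) = 4
minimum over rows = 1 → strictly diagonally dominant (convergence guaranteed)

1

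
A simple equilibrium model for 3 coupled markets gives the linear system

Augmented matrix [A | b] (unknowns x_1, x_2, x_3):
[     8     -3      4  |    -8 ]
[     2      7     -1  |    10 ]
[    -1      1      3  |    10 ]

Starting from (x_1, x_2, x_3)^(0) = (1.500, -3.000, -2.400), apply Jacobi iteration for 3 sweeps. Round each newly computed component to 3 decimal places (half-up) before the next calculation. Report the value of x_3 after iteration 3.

1.482

Iteration 1:
  x_1 = (-8 - (-3)·-3.000 - (4)·-2.400) / (8) = -0.925
  x_2 = (10 - (2)·1.500 - (-1)·-2.400) / (7) = 0.657
  x_3 = (10 - (-1)·1.500 - (1)·-3.000) / (3) = 4.833
Iteration 2:
  x_1 = (-8 - (-3)·0.657 - (4)·4.833) / (8) = -3.170
  x_2 = (10 - (2)·-0.925 - (-1)·4.833) / (7) = 2.383
  x_3 = (10 - (-1)·-0.925 - (1)·0.657) / (3) = 2.806
Iteration 3:
  x_1 = (-8 - (-3)·2.383 - (4)·2.806) / (8) = -1.509
  x_2 = (10 - (2)·-3.170 - (-1)·2.806) / (7) = 2.735
  x_3 = (10 - (-1)·-3.170 - (1)·2.383) / (3) = 1.482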